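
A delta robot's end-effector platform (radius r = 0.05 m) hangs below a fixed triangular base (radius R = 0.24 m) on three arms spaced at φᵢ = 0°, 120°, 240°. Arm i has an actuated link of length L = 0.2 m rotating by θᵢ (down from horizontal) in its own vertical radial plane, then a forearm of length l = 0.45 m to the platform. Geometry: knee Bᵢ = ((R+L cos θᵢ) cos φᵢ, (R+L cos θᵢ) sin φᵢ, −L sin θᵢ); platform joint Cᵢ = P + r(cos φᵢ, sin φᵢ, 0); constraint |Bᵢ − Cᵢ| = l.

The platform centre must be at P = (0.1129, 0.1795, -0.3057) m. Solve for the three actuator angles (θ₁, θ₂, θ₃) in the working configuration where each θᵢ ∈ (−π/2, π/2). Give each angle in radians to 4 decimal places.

θ₁ = -0.0004, θ₂ = 0.0873, θ₃ = 1.3965

rotate P by −φ1: (0.1129, 0.1795, -0.3057)
  e−x'=0.0771;  (l²−L²−(e−x')²−y'²−z²)/2L = 0.0772
  θ1 = atan2(B,A) + arccos(C/0.3153) = -0.0004
rotate P by −φ2: (0.0990, -0.1875, -0.3057)
  A=0.0910, B=-0.3057, C=(l²−L²−A²−y'²−z²)/(2L)=0.0640
  γ=atan2(-0.3057,0.0910)=-1.2815;  ψ=arccos(0.2007)=1.3688;  θ2=γ+ψ≈0.0873
rotate P by −φ3: (-0.2119, 0.0080, -0.3057)
  e−x'=0.4019;  (l²−L²−(e−x')²−y'²−z²)/2L = -0.2314
  θ3 = atan2(B,A) + arccos(C/0.5050) = 1.3965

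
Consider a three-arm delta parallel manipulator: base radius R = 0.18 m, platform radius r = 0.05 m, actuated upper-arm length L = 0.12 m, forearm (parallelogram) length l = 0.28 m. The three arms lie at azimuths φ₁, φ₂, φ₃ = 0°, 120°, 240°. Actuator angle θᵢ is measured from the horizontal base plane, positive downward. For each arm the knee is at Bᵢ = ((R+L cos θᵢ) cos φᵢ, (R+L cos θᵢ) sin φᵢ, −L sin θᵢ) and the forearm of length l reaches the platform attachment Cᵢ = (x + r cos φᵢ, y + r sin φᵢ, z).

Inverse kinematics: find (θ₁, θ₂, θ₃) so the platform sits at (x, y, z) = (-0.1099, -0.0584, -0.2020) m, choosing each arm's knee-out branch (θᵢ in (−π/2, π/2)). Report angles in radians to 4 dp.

θ₁ = 1.3966, θ₂ = 0.6979, θ₃ = -0.2623

arm 1 (φ=0.0°): x'=-0.1099, y'=-0.0584
  A cos θ + B sin θ = C:  0.2399·cos θ + -0.2020·sin θ = -0.1574
  θ1 = atan2(B,A) + arccos(C/0.3136) = 1.3966
arm 2 (φ=120.0°): x'=0.0044, y'=0.1244
  e−x'=0.1256;  (l²−L²−(e−x')²−y'²−z²)/2L = -0.0336
  γ=atan2(-0.2020,0.1256)=-1.0144;  ψ=arccos(-0.1411)=1.7124;  θ2=γ+ψ≈0.6979
φ3=240.0° → target in arm frame (0.1055, -0.0660)
  A cos θ + B sin θ = C:  0.0245·cos θ + -0.2020·sin θ = 0.0760
  θ3 = atan2(B,A) + arccos(C/0.2035) = -0.2623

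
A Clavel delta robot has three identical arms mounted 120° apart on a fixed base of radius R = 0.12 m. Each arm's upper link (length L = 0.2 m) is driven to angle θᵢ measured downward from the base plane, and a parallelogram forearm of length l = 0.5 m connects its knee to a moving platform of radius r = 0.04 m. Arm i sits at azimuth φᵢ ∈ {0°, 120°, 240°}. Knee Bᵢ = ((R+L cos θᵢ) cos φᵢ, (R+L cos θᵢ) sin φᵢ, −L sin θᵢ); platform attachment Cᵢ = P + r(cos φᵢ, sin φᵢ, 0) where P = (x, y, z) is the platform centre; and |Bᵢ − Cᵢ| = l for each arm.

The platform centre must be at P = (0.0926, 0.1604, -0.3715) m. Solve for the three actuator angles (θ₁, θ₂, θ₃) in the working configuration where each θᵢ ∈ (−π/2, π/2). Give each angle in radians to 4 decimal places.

φ1=0.0° → target in arm frame (0.0926, 0.1604)
  A cos θ + B sin θ = C:  -0.0126·cos θ + -0.3715·sin θ = 0.1153
  γ=atan2(-0.3715,-0.0126)=-1.6047;  ψ=arccos(0.3101)=1.2555;  θ1=γ+ψ≈-0.3492
arm 2 (φ=120.0°): x'=0.0926, y'=-0.1604
  A=-0.0126, B=-0.3715, C=(l²−L²−A²−y'²−z²)/(2L)=0.1153
  γ=atan2(-0.3715,-0.0126)=-1.6047;  ψ=arccos(0.3101)=1.2555;  θ2=γ+ψ≈-0.3492
φ3=240.0° → target in arm frame (-0.1852, 0.0000)
  e−x'=0.2652;  (l²−L²−(e−x')²−y'²−z²)/2L = 0.0041
  √(A²+B²)=0.4565;  θ3 = -0.9508+1.5618 ≈ 0.6109

θ₁ = -0.3492, θ₂ = -0.3492, θ₃ = 0.6109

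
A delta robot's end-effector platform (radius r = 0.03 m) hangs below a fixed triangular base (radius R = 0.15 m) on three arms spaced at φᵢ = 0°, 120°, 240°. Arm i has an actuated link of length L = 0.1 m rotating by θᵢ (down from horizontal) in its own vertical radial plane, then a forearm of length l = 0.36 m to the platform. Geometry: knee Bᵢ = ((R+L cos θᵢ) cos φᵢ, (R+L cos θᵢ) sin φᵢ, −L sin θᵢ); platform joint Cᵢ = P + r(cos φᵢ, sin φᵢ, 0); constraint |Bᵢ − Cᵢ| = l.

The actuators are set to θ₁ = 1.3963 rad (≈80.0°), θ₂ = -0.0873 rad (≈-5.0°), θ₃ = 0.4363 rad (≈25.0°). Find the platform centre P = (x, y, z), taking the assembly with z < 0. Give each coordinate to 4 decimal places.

(-0.1438, 0.0448, -0.3189)

arm 1 at φ=0.0°: ρ1 = 0.1374;  centre 1 = (0.1374, 0.0000, -0.0985)
arm 2 at φ=120.0°: ρ2 = 0.2196;  centre 2 = (-0.1098, 0.1902, 0.0087)
φ3=240.0°: virtual centre (-0.1053, -0.1824, -0.0423), radius l
|centre ₂|²−|centre ₁|² = 0.0197;  |centre ₃|²−|centre ₁|² = 0.0176
linear system: -0.4943x+0.3804y = 0.0197−0.2144z; -0.4854x+-0.3648y = 0.0176−0.1124z
Cramer: x(z) = -0.0381+0.3315z;  y(z) = 0.0024-0.1328z
into |P−centre ₁|² = l²: 1.1275z² + 0.0800z + -0.0891 = 0;  Δ = 0.4084;  z = -0.3189 or 0.2479 → z<0 root = -0.3189
x = -0.1438, y = 0.0448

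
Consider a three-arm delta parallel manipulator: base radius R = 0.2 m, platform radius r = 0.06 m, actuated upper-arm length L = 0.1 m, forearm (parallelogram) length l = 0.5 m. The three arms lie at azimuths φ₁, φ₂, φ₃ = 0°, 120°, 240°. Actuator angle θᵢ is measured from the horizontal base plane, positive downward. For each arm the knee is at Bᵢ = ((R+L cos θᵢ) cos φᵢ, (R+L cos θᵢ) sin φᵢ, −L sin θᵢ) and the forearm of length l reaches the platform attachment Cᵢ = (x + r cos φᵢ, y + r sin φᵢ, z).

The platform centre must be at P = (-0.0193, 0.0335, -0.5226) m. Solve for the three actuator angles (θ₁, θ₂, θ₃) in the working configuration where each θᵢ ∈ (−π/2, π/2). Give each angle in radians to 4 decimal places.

rotate P by −φ1: (-0.0193, 0.0335, -0.5226)
  A=0.1593, B=-0.5226, C=(l²−L²−A²−y'²−z²)/(2L)=-0.2980
  √(A²+B²)=0.5463;  θ1 = -1.2749+2.1478 ≈ 0.8729
rotate P by −φ2: (0.0387, 0.0000, -0.5226)
  A cos θ + B sin θ = C:  0.1013·cos θ + -0.5226·sin θ = -0.2169
  √(A²+B²)=0.5323;  θ2 = -1.3793+1.9905 ≈ 0.6112
rotate P by −φ3: (-0.0194, -0.0335, -0.5226)
  A cos θ + B sin θ = C:  0.1594·cos θ + -0.5226·sin θ = -0.2981
  θ3 = atan2(B,A) + arccos(C/0.5464) = 0.8732

θ₁ = 0.8729, θ₂ = 0.6112, θ₃ = 0.8732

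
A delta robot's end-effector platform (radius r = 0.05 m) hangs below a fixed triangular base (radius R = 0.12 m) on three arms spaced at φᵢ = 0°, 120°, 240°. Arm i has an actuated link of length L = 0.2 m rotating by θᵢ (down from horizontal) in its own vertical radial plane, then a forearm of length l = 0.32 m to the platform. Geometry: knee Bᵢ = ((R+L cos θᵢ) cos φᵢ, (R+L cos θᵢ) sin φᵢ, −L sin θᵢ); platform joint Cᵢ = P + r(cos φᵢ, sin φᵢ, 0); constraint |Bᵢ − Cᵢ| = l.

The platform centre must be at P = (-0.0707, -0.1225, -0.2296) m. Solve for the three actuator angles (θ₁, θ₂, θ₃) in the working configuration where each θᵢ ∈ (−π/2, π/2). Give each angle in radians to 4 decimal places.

arm 1 (φ=0.0°): x'=-0.0707, y'=-0.1225
  A cos θ + B sin θ = C:  0.1407·cos θ + -0.2296·sin θ = -0.0628
  √(A²+B²)=0.2693;  θ1 = -1.0210+1.8062 ≈ 0.7852
φ2=120.0° → target in arm frame (-0.0707, 0.1225)
  A=0.1407, B=-0.2296, C=(l²−L²−A²−y'²−z²)/(2L)=-0.0628
  γ=atan2(-0.2296,0.1407)=-1.0209;  ψ=arccos(-0.2332)=1.8062;  θ2=γ+ψ≈0.7853
arm 3 (φ=240.0°): x'=0.1414, y'=0.0000
  A=-0.0714, B=-0.2296, C=(l²−L²−A²−y'²−z²)/(2L)=0.0115
  √(A²+B²)=0.2405;  θ3 = -1.8724+1.5232 ≈ -0.3493

θ₁ = 0.7852, θ₂ = 0.7853, θ₃ = -0.3493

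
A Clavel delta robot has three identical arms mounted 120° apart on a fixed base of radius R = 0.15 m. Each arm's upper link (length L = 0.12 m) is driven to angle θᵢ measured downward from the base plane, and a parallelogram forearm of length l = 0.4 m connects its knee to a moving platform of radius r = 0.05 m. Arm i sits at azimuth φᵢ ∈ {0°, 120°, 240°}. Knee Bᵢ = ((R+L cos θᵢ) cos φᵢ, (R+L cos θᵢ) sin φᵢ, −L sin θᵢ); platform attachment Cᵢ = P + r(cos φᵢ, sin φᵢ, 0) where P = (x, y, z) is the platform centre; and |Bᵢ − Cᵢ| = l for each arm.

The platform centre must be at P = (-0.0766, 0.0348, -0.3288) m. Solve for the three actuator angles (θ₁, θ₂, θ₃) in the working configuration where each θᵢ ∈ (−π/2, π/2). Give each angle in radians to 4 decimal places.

rotate P by −φ1: (-0.0766, 0.0348, -0.3288)
  e−x'=0.1766;  (l²−L²−(e−x')²−y'²−z²)/2L = 0.0212
  γ=atan2(-0.3288,0.1766)=-1.0779;  ψ=arccos(0.0568)=1.5139;  θ1=γ+ψ≈0.4360
φ2=120.0° → target in arm frame (0.0684, 0.0489)
  A=0.0316, B=-0.3288, C=(l²−L²−A²−y'²−z²)/(2L)=0.1421
  √(A²+B²)=0.3303;  θ2 = -1.4751+1.1261 ≈ -0.3490
φ3=240.0° → target in arm frame (0.0082, -0.0837)
  A=0.0918, B=-0.3288, C=(l²−L²−A²−y'²−z²)/(2L)=0.0919
  √(A²+B²)=0.3414;  θ3 = -1.2984+1.2984 ≈ 0.0000

θ₁ = 0.4360, θ₂ = -0.3490, θ₃ = 0.0000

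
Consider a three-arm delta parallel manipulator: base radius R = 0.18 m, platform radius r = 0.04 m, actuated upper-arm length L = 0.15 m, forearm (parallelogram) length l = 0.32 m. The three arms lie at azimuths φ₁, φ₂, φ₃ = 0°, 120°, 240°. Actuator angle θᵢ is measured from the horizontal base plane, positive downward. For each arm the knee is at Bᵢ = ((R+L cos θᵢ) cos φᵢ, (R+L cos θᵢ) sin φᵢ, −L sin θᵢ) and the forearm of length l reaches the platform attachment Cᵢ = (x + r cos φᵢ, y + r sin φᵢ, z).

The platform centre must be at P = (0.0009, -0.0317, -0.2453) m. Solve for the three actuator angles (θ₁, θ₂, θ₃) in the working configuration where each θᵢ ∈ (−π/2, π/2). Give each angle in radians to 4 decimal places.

θ₁ = 0.5232, θ₂ = 0.6978, θ₃ = 0.3491

rotate P by −φ1: (0.0009, -0.0317, -0.2453)
  A=0.1391, B=-0.2453, C=(l²−L²−A²−y'²−z²)/(2L)=-0.0021
  θ1 = atan2(B,A) + arccos(C/0.2820) = 0.5232
rotate P by −φ2: (-0.0279, 0.0151, -0.2453)
  A cos θ + B sin θ = C:  0.1679·cos θ + -0.2453·sin θ = -0.0290
  √(A²+B²)=0.2973;  θ2 = -0.9706+1.6684 ≈ 0.6978
φ3=240.0° → target in arm frame (0.0270, 0.0166)
  A=0.1130, B=-0.2453, C=(l²−L²−A²−y'²−z²)/(2L)=0.0223
  θ3 = atan2(B,A) + arccos(C/0.2701) = 0.3491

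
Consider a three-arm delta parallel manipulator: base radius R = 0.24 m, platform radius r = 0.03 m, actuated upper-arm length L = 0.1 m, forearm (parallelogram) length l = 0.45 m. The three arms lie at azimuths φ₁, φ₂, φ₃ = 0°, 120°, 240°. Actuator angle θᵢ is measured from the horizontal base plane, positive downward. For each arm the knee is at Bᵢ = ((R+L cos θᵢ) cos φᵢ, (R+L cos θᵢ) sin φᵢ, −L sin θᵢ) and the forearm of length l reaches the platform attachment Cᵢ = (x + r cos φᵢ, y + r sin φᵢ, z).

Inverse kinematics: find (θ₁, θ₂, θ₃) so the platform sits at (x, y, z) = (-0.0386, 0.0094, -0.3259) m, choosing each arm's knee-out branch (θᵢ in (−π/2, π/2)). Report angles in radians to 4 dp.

φ1=0.0° → target in arm frame (-0.0386, 0.0094)
  A=0.2486, B=-0.3259, C=(l²−L²−A²−y'²−z²)/(2L)=0.1220
  γ=atan2(-0.3259,0.2486)=-0.9191;  ψ=arccos(0.2976)=1.2686;  θ1=γ+ψ≈0.3494
rotate P by −φ2: (0.0274, 0.0287, -0.3259)
  A cos θ + B sin θ = C:  0.1826·cos θ + -0.3259·sin θ = 0.2607
  θ2 = atan2(B,A) + arccos(C/0.3735) = -0.2618
arm 3 (φ=240.0°): x'=0.0112, y'=-0.0381
  A cos θ + B sin θ = C:  0.1988·cos θ + -0.3259·sin θ = 0.2265
  θ3 = atan2(B,A) + arccos(C/0.3818) = -0.0873

θ₁ = 0.3494, θ₂ = -0.2618, θ₃ = -0.0873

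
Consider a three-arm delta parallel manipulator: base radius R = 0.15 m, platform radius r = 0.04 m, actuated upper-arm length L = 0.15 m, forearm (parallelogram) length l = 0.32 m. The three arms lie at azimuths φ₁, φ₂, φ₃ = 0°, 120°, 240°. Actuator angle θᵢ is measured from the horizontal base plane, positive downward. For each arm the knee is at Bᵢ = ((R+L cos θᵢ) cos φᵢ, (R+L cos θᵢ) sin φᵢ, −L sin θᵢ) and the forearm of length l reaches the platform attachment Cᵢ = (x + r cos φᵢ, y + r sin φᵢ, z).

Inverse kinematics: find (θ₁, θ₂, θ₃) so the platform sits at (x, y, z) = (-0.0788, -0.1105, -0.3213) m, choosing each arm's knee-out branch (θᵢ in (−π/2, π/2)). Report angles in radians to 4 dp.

φ1=0.0° → target in arm frame (-0.0788, -0.1105)
  A cos θ + B sin θ = C:  0.1888·cos θ + -0.3213·sin θ = -0.2373
  γ=atan2(-0.3213,0.1888)=-1.0395;  ψ=arccos(-0.6368)=2.2611;  θ1=γ+ψ≈1.2215
φ2=120.0° → target in arm frame (-0.0563, 0.1235)
  A cos θ + B sin θ = C:  0.1663·cos θ + -0.3213·sin θ = -0.2208
  γ=atan2(-0.3213,0.1663)=-1.0932;  ψ=arccos(-0.6103)=2.2272;  θ2=γ+ψ≈1.1340
rotate P by −φ3: (0.1351, -0.0130, -0.3213)
  A cos θ + B sin θ = C:  -0.0251·cos θ + -0.3213·sin θ = -0.0804
  γ=atan2(-0.3213,-0.0251)=-1.6487;  ψ=arccos(-0.2496)=1.8231;  θ3=γ+ψ≈0.1743

θ₁ = 1.2215, θ₂ = 1.1340, θ₃ = 0.1743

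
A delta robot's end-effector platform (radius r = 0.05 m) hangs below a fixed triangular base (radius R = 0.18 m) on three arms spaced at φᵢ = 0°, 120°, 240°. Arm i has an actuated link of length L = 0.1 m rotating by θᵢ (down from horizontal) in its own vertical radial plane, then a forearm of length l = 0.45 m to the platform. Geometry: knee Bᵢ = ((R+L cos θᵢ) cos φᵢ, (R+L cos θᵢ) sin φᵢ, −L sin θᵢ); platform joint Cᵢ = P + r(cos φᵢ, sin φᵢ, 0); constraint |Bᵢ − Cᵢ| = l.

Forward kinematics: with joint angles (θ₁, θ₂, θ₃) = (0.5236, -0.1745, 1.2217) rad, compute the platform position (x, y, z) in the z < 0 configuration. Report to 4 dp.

arm 1 at φ=0.0°: e+L cos θ1 = 0.2166;  O1 = (0.2166, 0.0000, -0.0500)
O2 = (0.2285·cos120.0°, 0.2285·sin120.0°, 0.0174) = (-0.1142, 0.1979, 0.0174)
O3 = (0.1642·cos240.0°, 0.1642·sin240.0°, -0.0940) = (-0.0821, -0.1422, -0.0940)
|O₂|²−|O₁|² = 0.0031;  |O₃|²−|O₁|² = -0.0136
[-0.6617 0.3957 0.1347]·P = 0.0031;  [-0.5974 -0.2844 -0.0879]·P = -0.0136
Cramer: x(z) = 0.0106+0.0083z;  y(z) = 0.0256-0.3266z
into |P−O₁|² = l²: 1.1067z² + 0.0799z + -0.1569 = 0;  Δ = 0.7011;  z = -0.4144 or 0.3422 → z<0 root = -0.4144
x = 0.0072, y = 0.1609

(0.0072, 0.1609, -0.4144)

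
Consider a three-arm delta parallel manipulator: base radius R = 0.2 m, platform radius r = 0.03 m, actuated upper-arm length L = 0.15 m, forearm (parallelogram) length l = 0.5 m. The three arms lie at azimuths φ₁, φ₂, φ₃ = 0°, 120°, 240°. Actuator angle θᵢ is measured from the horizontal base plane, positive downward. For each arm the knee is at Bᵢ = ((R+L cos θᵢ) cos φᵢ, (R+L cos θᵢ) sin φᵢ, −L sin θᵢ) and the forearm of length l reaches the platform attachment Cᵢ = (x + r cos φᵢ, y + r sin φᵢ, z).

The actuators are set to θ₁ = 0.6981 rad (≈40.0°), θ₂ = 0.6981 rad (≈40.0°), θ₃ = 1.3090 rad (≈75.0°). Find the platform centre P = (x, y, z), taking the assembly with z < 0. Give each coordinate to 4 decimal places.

(0.0550, 0.0952, -0.5301)

φ1=0.0°: virtual centre (0.2849, 0.0000, -0.0964), radius l
arm 2 at φ=120.0°: e+L cos θ2 = 0.2849;  centre 2 = (-0.1425, 0.2467, -0.0964)
arm 3 at φ=240.0°: e+L cos θ3 = 0.2088;  centre 3 = (-0.1044, -0.1808, -0.1449)
subtract pairs → two planes through P
plane₁₂: -0.8547x+0.4935y+0.0000z = 0.0000
Cramer: x(z) = 0.0184-0.0690z;  y(z) = 0.0319-0.1195z
sphere 1 gives Az²+Bz+C=0 with A=1.0190, B=0.2220, C=-0.1687;  B²−4AC=0.7368;  roots -0.5301, 0.3122;  negative root z = -0.5301
x = 0.0550, y = 0.0952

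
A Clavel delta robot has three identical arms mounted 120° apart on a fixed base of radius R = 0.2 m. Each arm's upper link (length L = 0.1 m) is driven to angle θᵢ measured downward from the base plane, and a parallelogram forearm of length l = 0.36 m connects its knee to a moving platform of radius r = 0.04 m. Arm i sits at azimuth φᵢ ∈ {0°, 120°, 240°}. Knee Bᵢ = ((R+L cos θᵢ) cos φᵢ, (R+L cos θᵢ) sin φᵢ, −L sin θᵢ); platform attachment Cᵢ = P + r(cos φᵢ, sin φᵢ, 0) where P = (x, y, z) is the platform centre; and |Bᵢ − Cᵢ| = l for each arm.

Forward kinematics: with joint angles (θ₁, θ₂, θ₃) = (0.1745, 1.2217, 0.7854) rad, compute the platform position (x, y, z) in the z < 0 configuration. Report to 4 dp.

(0.0803, -0.0406, -0.3275)

φ1=0.0°: virtual centre (0.2585, 0.0000, -0.0174), radius l
O2 = (0.1942·cos120.0°, 0.1942·sin120.0°, -0.0940) = (-0.0971, 0.1682, -0.0940)
φ3=240.0°: virtual centre (-0.1154, -0.1998, -0.0707), radius l
|O₂|²−|O₁|² = -0.0206;  |O₃|²−|O₁|² = -0.0089
[-0.7112 0.3364 -0.1532]·P = -0.0206;  [-0.7477 -0.3996 -0.1067]·P = -0.0089
det = 0.5357;  x = 0.0209+-0.1813z,  y = -0.0169+0.0722z
sphere 1 gives Az²+Bz+C=0 with A=1.0381, B=0.1184, C=-0.0726;  B²−4AC=0.3154;  roots -0.3275, 0.2135;  negative root z = -0.3275
x = 0.0803, y = -0.0406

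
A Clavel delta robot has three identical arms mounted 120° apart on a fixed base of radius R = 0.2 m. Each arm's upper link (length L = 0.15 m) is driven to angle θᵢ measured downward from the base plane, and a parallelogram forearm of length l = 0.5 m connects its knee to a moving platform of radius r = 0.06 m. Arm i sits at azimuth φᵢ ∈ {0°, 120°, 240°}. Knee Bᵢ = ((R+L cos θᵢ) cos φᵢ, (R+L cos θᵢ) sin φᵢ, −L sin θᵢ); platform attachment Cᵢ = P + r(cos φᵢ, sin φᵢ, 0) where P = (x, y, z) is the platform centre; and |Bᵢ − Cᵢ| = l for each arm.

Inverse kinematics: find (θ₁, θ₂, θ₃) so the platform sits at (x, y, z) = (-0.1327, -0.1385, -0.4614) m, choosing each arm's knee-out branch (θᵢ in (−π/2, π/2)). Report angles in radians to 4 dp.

θ₁ = 1.0470, θ₂ = 0.7852, θ₃ = -0.1747

rotate P by −φ1: (-0.1327, -0.1385, -0.4614)
  A=0.2727, B=-0.4614, C=(l²−L²−A²−y'²−z²)/(2L)=-0.2631
  γ=atan2(-0.4614,0.2727)=-1.0370;  ψ=arccos(-0.4909)=2.0840;  θ1=γ+ψ≈1.0470
rotate P by −φ2: (-0.0536, 0.1842, -0.4614)
  A=0.1936, B=-0.4614, C=(l²−L²−A²−y'²−z²)/(2L)=-0.1893
  √(A²+B²)=0.5004;  θ2 = -1.1735+1.9588 ≈ 0.7852
arm 3 (φ=240.0°): x'=0.1863, y'=-0.0457
  A=-0.0463, B=-0.4614, C=(l²−L²−A²−y'²−z²)/(2L)=0.0346
  γ=atan2(-0.4614,-0.0463)=-1.6708;  ψ=arccos(0.0746)=1.4961;  θ3=γ+ψ≈-0.1747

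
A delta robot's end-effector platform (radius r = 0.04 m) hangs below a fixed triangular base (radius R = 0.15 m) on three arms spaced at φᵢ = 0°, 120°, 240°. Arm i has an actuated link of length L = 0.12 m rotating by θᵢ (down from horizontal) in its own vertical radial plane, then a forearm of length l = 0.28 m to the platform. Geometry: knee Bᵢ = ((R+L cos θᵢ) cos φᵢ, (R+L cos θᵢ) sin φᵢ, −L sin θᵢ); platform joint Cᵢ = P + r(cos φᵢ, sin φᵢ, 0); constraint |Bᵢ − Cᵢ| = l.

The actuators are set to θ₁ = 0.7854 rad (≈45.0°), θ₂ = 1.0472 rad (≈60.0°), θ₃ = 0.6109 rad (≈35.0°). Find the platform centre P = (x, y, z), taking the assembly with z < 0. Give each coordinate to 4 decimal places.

(0.0062, -0.0440, -0.2870)

arm 1 at φ=0.0°: (R−r)+L cos θ1 = 0.1949;  S1 = (0.1949, 0.0000, -0.0849)
φ2=120.0°: virtual centre (-0.0850, 0.1472, -0.1039), radius l
φ3=240.0°: virtual centre (-0.1041, -0.1804, -0.0688), radius l
subtract pairs → two planes through P
plane₁₂: -0.5597x+0.2944y+-0.0381z = -0.0055
Cramer: x(z) = 0.0029-0.0114z;  y(z) = -0.0130+0.1078z
quadratic in z: (1.0117)z²+(0.1713)z+(-0.0342)=0, √Δ=0.4095 → z ∈ {-0.2870, 0.1177}; z = -0.2870 (taking z<0)
x = 0.0062, y = -0.0440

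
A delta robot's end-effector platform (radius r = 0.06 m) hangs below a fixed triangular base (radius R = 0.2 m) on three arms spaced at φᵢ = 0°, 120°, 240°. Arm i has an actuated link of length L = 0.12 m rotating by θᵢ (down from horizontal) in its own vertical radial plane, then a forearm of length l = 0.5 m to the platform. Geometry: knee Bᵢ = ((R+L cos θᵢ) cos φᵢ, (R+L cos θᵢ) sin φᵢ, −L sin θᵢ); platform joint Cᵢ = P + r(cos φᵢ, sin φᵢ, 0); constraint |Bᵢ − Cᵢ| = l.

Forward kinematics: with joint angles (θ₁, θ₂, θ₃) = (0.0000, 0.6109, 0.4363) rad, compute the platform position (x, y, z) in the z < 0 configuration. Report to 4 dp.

S1 = (0.2600·cos0.0°, 0.2600·sin0.0°, 0.0000) = (0.2600, 0.0000, 0.0000)
S2 = (0.2383·cos120.0°, 0.2383·sin120.0°, -0.0688) = (-0.1191, 0.2064, -0.0688)
arm 3 at φ=240.0°: e+L cos θ3 = 0.2488;  S3 = (-0.1244, -0.2154, -0.0507)
|S₂|²−|S₁|² = -0.0061;  |S₃|²−|S₁|² = -0.0031
linear system: -0.7583x+0.4127y = -0.0061−-0.1377z; -0.7688x+-0.4309y = -0.0031−-0.1014z
Cramer: x(z) = 0.0061-0.1571z;  y(z) = -0.0035+0.0449z
into |P−S₁|² = l²: 1.0267z² + 0.0795z + -0.1855 = 0;  Δ = 0.7682;  z = -0.4655 or 0.3881 → z<0 root = -0.4655
x = 0.0792, y = -0.0245

(0.0792, -0.0245, -0.4655)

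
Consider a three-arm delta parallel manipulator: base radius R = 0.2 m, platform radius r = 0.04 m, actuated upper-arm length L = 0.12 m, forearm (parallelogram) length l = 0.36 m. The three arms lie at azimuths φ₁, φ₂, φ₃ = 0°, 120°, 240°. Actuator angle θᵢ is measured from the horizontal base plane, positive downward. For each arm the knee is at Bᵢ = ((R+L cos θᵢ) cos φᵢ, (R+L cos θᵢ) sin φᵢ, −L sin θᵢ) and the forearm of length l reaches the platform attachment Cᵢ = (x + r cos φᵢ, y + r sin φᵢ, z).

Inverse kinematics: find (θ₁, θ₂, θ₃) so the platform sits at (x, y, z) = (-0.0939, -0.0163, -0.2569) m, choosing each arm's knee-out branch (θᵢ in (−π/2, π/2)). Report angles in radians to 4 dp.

φ1=0.0° → target in arm frame (-0.0939, -0.0163)
  e−x'=0.2539;  (l²−L²−(e−x')²−y'²−z²)/2L = -0.0647
  γ=atan2(-0.2569,0.2539)=-0.7913;  ψ=arccos(-0.1791)=1.7509;  θ1=γ+ψ≈0.9596
arm 2 (φ=120.0°): x'=0.0328, y'=0.0895
  A cos θ + B sin θ = C:  0.1272·cos θ + -0.2569·sin θ = 0.1043
  γ=atan2(-0.2569,0.1272)=-1.1112;  ψ=arccos(0.3638)=1.1985;  θ2=γ+ψ≈0.0873
rotate P by −φ3: (0.0611, -0.0732, -0.2569)
  e−x'=0.0989;  (l²−L²−(e−x')²−y'²−z²)/2L = 0.1419
  γ=atan2(-0.2569,0.0989)=-1.2032;  ψ=arccos(0.5155)=1.0292;  θ3=γ+ψ≈-0.1740

θ₁ = 0.9596, θ₂ = 0.0873, θ₃ = -0.1740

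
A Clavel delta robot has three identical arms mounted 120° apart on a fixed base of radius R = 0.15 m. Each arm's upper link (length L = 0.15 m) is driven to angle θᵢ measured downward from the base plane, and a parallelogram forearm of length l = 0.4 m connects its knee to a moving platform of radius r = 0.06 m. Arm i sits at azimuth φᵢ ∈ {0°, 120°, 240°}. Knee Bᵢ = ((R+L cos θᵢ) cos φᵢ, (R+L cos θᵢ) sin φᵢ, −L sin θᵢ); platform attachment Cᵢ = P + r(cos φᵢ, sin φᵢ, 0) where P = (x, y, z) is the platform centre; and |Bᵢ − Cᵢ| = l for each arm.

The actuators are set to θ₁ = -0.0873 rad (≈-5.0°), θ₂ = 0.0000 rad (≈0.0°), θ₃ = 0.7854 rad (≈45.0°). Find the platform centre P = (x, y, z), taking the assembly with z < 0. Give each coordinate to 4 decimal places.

(0.0750, 0.1089, -0.3349)

centre 1 = (0.2394·cos0.0°, 0.2394·sin0.0°, 0.0131) = (0.2394, 0.0000, 0.0131)
φ2=120.0°: virtual centre (-0.1200, 0.2078, 0.0000), radius l
φ3=240.0°: virtual centre (-0.0980, -0.1698, -0.1061), radius l
eliminate P² terms by subtracting sphere 1 from 2 and 3
[-0.7189 0.4157 -0.0262]·P = 0.0001;  [-0.6749 -0.3396 -0.2383]·P = -0.0078
det = 0.5247;  x = 0.0061+-0.2057z,  y = 0.0108+-0.2928z
quadratic in z: (1.1281)z²+(0.0635)z+(-0.1053)=0, √Δ=0.6922 → z ∈ {-0.3349, 0.2786}; z = -0.3349 (taking z<0)
x = 0.0750, y = 0.1089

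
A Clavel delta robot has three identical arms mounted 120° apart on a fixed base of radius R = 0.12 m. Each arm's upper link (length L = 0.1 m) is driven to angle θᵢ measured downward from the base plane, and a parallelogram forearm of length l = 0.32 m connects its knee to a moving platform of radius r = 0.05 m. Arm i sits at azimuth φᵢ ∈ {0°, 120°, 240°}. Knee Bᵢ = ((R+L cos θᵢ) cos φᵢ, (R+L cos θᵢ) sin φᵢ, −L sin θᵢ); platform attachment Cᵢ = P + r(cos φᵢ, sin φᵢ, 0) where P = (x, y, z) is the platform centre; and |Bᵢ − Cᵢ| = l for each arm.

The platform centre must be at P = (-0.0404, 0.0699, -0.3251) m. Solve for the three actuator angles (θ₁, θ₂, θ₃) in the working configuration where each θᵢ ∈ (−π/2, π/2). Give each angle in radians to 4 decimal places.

rotate P by −φ1: (-0.0404, 0.0699, -0.3251)
  e−x'=0.1104;  (l²−L²−(e−x')²−y'²−z²)/2L = -0.1518
  γ=atan2(-0.3251,0.1104)=-1.2434;  ψ=arccos(-0.4422)=2.0288;  θ1=γ+ψ≈0.7854
φ2=120.0° → target in arm frame (0.0807, 0.0000)
  A=-0.0107, B=-0.3251, C=(l²−L²−A²−y'²−z²)/(2L)=-0.0670
  γ=atan2(-0.3251,-0.0107)=-1.6038;  ψ=arccos(-0.2061)=1.7783;  θ2=γ+ψ≈0.1745
rotate P by −φ3: (-0.0403, -0.0699, -0.3251)
  A=0.1103, B=-0.3251, C=(l²−L²−A²−y'²−z²)/(2L)=-0.1518
  γ=atan2(-0.3251,0.1103)=-1.2436;  ψ=arccos(-0.4421)=2.0287;  θ3=γ+ψ≈0.7851

θ₁ = 0.7854, θ₂ = 0.1745, θ₃ = 0.7851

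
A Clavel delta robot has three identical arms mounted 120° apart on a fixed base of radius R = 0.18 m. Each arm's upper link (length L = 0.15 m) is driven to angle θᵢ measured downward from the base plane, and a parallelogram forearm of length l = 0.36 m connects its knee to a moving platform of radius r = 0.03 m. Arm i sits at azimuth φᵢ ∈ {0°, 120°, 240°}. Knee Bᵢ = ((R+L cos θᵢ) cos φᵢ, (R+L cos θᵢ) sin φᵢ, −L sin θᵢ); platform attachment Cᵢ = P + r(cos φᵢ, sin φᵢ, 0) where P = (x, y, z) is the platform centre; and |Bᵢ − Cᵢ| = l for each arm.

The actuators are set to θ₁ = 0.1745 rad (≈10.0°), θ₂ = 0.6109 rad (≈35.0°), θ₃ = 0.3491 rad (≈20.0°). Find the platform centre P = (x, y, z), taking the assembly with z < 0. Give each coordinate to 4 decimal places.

φ1=0.0°: virtual centre (0.2977, 0.0000, -0.0260), radius l
φ2=120.0°: virtual centre (-0.1364, 0.2363, -0.0860), radius l
φ3=240.0°: virtual centre (-0.1455, -0.2520, -0.0513), radius l
eliminate P² terms by subtracting sphere 1 from 2 and 3
linear system: -0.8683x+0.4726y = -0.0075−-0.1200z; -0.8864x+-0.5039y = -0.0020−-0.0505z
Cramer: x(z) = 0.0055-0.0985z;  y(z) = -0.0057+0.0730z
sphere 1 gives Az²+Bz+C=0 with A=1.0150, B=0.1088, C=-0.0435;  B²−4AC=0.1885;  roots -0.2674, 0.1602;  negative root z = -0.2674
x = 0.0318, y = -0.0252

(0.0318, -0.0252, -0.2674)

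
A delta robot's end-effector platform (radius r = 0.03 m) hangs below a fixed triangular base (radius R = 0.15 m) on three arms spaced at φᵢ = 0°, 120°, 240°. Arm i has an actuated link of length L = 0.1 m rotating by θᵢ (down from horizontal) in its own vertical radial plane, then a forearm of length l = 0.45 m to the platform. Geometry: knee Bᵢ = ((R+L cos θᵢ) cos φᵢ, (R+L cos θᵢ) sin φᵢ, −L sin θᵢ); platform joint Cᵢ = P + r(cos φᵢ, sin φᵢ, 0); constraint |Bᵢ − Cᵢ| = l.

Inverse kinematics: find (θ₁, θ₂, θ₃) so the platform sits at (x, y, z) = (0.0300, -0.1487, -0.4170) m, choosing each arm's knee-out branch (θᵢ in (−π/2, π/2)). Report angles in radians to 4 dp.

θ₁ = 0.3490, θ₂ = 1.1347, θ₃ = -0.0872

rotate P by −φ1: (0.0300, -0.1487, -0.4170)
  e−x'=0.0900;  (l²−L²−(e−x')²−y'²−z²)/2L = -0.0580
  γ=atan2(-0.4170,0.0900)=-1.3582;  ψ=arccos(-0.1360)=1.7072;  θ1=γ+ψ≈0.3490
φ2=120.0° → target in arm frame (-0.1438, 0.0484)
  A=0.2638, B=-0.4170, C=(l²−L²−A²−y'²−z²)/(2L)=-0.2665
  √(A²+B²)=0.4934;  θ2 = -1.0068+2.1414 ≈ 1.1347
arm 3 (φ=240.0°): x'=0.1138, y'=0.1003
  A cos θ + B sin θ = C:  0.0062·cos θ + -0.4170·sin θ = 0.0425
  θ3 = atan2(B,A) + arccos(C/0.4170) = -0.0872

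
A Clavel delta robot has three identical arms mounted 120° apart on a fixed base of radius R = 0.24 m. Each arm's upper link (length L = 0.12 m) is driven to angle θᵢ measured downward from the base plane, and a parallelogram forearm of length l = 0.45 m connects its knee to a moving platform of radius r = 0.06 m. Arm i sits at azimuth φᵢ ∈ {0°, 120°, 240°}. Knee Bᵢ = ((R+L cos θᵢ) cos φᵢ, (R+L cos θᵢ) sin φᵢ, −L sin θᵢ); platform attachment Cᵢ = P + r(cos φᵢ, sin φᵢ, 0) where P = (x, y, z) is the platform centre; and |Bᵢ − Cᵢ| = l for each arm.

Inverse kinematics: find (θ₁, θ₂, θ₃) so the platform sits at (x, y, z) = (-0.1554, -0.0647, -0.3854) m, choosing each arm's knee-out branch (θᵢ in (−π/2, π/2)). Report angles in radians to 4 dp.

θ₁ = 1.3963, θ₂ = 0.5239, θ₃ = -0.1743

rotate P by −φ1: (-0.1554, -0.0647, -0.3854)
  e−x'=0.3354;  (l²−L²−(e−x')²−y'²−z²)/2L = -0.3213
  γ=atan2(-0.3854,0.3354)=-0.8547;  ψ=arccos(-0.6289)=2.2509;  θ1=γ+ψ≈1.3963
φ2=120.0° → target in arm frame (0.0217, 0.1669)
  e−x'=0.1583;  (l²−L²−(e−x')²−y'²−z²)/2L = -0.0557
  θ2 = atan2(B,A) + arccos(C/0.4167) = 0.5239
φ3=240.0° → target in arm frame (0.1337, -0.1022)
  e−x'=0.0463;  (l²−L²−(e−x')²−y'²−z²)/2L = 0.1124
  θ3 = atan2(B,A) + arccos(C/0.3882) = -0.1743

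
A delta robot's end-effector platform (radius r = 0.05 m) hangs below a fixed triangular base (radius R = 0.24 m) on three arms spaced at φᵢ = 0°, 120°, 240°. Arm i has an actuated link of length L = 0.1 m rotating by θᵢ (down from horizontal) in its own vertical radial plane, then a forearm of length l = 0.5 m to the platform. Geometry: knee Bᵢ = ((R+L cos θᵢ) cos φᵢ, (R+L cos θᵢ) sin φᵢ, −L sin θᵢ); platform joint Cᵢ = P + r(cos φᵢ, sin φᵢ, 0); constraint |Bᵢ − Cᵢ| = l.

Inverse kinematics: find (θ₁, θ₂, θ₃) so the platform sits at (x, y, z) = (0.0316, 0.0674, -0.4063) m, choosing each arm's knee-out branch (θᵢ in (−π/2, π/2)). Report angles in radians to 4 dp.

arm 1 (φ=0.0°): x'=0.0316, y'=0.0674
  A cos θ + B sin θ = C:  0.1584·cos θ + -0.4063·sin θ = 0.2264
  γ=atan2(-0.4063,0.1584)=-1.1991;  ψ=arccos(0.5192)=1.0248;  θ1=γ+ψ≈-0.1742
φ2=120.0° → target in arm frame (0.0426, -0.0611)
  e−x'=0.1474;  (l²−L²−(e−x')²−y'²−z²)/2L = 0.2473
  √(A²+B²)=0.4322;  θ2 = -1.2227+0.9617 ≈ -0.2610
rotate P by −φ3: (-0.0742, -0.0063, -0.4063)
  A cos θ + B sin θ = C:  0.2642·cos θ + -0.4063·sin θ = 0.0255
  θ3 = atan2(B,A) + arccos(C/0.4846) = 0.5239

θ₁ = -0.1742, θ₂ = -0.2610, θ₃ = 0.5239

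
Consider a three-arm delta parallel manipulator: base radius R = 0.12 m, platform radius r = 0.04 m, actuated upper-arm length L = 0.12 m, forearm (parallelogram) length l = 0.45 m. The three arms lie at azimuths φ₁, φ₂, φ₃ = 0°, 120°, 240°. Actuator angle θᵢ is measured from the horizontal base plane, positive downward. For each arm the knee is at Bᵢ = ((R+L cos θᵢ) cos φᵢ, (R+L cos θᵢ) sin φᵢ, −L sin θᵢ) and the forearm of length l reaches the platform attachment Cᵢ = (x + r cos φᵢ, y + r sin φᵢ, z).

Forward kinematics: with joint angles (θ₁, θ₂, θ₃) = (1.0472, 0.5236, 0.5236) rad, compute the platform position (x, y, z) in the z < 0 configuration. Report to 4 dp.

(-0.1062, 0.0000, -0.4806)

φ1=0.0°: virtual centre (0.1400, 0.0000, -0.1039), radius l
arm 2 at φ=120.0°: e+L cos θ2 = 0.1839;  centre 2 = (-0.0920, 0.1593, -0.0600)
arm 3 at φ=240.0°: e+L cos θ3 = 0.1839;  centre 3 = (-0.0920, -0.1593, -0.0600)
eliminate P² terms by subtracting sphere 1 from 2 and 3
[-0.4639 0.3186 0.0878]·P = 0.0070;  [-0.4639 -0.3186 0.0878]·P = 0.0070
Cramer: x(z) = -0.0151+0.1894z;  y(z) = 0.0000-0.0000z
quadratic in z: (1.0359)z²+(0.1491)z+(-0.1676)=0, √Δ=0.8466 → z ∈ {-0.4806, 0.3367}; z = -0.4806 (taking z<0)
x = -0.1062, y = 0.0000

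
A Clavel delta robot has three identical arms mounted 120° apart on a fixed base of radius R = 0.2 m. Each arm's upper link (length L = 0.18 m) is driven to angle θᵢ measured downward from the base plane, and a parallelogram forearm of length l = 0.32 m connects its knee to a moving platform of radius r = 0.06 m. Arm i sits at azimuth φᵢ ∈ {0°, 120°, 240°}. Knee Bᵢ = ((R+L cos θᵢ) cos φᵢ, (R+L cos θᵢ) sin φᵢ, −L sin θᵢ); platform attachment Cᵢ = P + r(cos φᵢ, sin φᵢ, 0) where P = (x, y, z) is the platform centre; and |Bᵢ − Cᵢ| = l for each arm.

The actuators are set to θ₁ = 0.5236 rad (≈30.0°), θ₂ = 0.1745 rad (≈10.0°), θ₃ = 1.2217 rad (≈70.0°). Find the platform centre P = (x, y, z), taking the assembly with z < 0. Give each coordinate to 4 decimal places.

(0.0306, 0.1107, -0.2305)

S1 = (0.2959·cos0.0°, 0.2959·sin0.0°, -0.0900) = (0.2959, 0.0000, -0.0900)
S2 = (0.3173·cos120.0°, 0.3173·sin120.0°, -0.0313) = (-0.1586, 0.2748, -0.0313)
φ3=240.0°: virtual centre (-0.1008, -0.1746, -0.1691), radius l
subtract pairs → two planes through P
plane₁₂: -0.9090x+0.5495y+0.1175z = 0.0060
Cramer: x(z) = 0.0165-0.0610z;  y(z) = 0.0382-0.3147z
quadratic in z: (1.1028)z²+(0.1901)z+(-0.0148)=0, √Δ=0.3183 → z ∈ {-0.2305, 0.0582}; z = -0.2305 (taking z<0)
x = 0.0306, y = 0.1107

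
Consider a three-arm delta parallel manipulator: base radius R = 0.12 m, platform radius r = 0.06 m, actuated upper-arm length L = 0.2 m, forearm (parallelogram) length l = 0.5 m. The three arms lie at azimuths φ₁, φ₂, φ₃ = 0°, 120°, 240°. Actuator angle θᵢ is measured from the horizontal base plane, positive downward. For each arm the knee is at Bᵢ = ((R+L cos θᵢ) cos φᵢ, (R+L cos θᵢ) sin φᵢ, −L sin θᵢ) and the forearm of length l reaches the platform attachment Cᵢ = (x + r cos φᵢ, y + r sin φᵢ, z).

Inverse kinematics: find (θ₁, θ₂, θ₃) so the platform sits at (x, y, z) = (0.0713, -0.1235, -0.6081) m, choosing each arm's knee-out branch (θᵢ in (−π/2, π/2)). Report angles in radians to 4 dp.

θ₁ = 0.7852, θ₂ = 1.2216, θ₃ = 0.7852

arm 1 (φ=0.0°): x'=0.0713, y'=-0.1235
  A=-0.0113, B=-0.6081, C=(l²−L²−A²−y'²−z²)/(2L)=-0.4379
  θ1 = atan2(B,A) + arccos(C/0.6082) = 0.7852
arm 2 (φ=120.0°): x'=-0.1426, y'=0.0000
  e−x'=0.2026;  (l²−L²−(e−x')²−y'²−z²)/2L = -0.5021
  γ=atan2(-0.6081,0.2026)=-1.2492;  ψ=arccos(-0.7833)=2.4708;  θ2=γ+ψ≈1.2216
φ3=240.0° → target in arm frame (0.0713, 0.1235)
  e−x'=-0.0113;  (l²−L²−(e−x')²−y'²−z²)/2L = -0.4379
  √(A²+B²)=0.6082;  θ3 = -1.5894+2.3746 ≈ 0.7852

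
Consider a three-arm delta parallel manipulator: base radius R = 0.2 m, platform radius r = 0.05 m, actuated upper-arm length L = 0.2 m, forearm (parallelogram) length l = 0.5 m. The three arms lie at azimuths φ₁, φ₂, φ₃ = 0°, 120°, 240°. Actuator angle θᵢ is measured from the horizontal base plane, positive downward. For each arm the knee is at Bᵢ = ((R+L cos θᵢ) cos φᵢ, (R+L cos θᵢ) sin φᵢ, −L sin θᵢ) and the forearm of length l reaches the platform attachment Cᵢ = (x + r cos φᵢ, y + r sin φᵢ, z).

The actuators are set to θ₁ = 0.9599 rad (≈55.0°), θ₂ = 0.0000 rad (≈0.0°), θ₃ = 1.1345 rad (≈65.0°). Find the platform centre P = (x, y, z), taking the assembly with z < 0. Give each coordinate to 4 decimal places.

(-0.0711, 0.1971, -0.4775)

S1 = (0.2647·cos0.0°, 0.2647·sin0.0°, -0.1638) = (0.2647, 0.0000, -0.1638)
arm 2 at φ=120.0°: ρ2 = 0.3500;  S2 = (-0.1750, 0.3031, 0.0000)
arm 3 at φ=240.0°: ρ3 = 0.2345;  S3 = (-0.1173, -0.2031, -0.1813)
subtract pairs → two planes through P
plane₁₂: -0.8794x+0.6062y+0.3277z = 0.0256
Cramer: x(z) = -0.0060+0.1365z;  y(z) = 0.0335-0.3425z
quadratic in z: (1.1359)z²+(0.2308)z+(-0.1488)=0, √Δ=0.8539 → z ∈ {-0.4775, 0.2743}; z = -0.4775 (taking z<0)
x = -0.0711, y = 0.1971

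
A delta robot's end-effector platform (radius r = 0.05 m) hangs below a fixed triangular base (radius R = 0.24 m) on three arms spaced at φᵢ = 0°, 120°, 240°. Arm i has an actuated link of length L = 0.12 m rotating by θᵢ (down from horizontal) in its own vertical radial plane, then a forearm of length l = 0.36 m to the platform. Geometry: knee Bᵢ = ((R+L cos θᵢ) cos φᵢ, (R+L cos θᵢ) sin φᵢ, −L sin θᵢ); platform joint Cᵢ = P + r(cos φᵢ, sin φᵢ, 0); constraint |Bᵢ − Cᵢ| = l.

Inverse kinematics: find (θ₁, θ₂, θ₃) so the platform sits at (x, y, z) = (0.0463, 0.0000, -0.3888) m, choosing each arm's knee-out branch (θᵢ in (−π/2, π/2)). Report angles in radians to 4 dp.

θ₁ = 0.9594, θ₂ = 1.3962, θ₃ = 1.3962

rotate P by −φ1: (0.0463, 0.0000, -0.3888)
  A cos θ + B sin θ = C:  0.1437·cos θ + -0.3888·sin θ = -0.2359
  √(A²+B²)=0.4145;  θ1 = -1.2168+2.1762 ≈ 0.9594
rotate P by −φ2: (-0.0231, -0.0401, -0.3888)
  A=0.2132, B=-0.3888, C=(l²−L²−A²−y'²−z²)/(2L)=-0.3459
  γ=atan2(-0.3888,0.2132)=-1.0693;  ψ=arccos(-0.7800)=2.4655;  θ2=γ+ψ≈1.3962
arm 3 (φ=240.0°): x'=-0.0232, y'=0.0401
  e−x'=0.2132;  (l²−L²−(e−x')²−y'²−z²)/2L = -0.3459
  γ=atan2(-0.3888,0.2132)=-1.0693;  ψ=arccos(-0.7800)=2.4655;  θ3=γ+ψ≈1.3962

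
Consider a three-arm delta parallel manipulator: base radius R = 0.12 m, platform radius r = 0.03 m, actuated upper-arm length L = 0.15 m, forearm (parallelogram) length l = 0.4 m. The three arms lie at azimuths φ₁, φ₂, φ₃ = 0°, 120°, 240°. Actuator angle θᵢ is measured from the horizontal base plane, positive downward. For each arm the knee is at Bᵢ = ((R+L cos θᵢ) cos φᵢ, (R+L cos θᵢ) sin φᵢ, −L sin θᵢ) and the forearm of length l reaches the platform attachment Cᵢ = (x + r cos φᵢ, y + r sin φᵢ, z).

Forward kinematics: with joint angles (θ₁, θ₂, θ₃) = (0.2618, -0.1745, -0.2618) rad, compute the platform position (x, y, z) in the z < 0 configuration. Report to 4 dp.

φ1=0.0°: virtual centre (0.2349, 0.0000, -0.0388), radius l
S2 = (0.2377·cos120.0°, 0.2377·sin120.0°, 0.0260) = (-0.1189, 0.2059, 0.0260)
arm 3 at φ=240.0°: (R−r)+L cos θ3 = 0.2349;  S3 = (-0.1174, -0.2034, 0.0388)
eliminate P² terms by subtracting sphere 1 from 2 and 3
linear system: -0.7075x+0.4117y = 0.0005−0.1297z; -0.7047x+-0.4068y = 0.0000−0.1553z
Cramer: x(z) = -0.0004+0.2019z;  y(z) = 0.0006+0.0319z
into |P−S₁|² = l²: 1.0418z² + -0.0173z + -0.1032 = 0;  Δ = 0.4302;  z = -0.3065 or 0.3231 → z<0 root = -0.3065
x = -0.0622, y = -0.0092

(-0.0622, -0.0092, -0.3065)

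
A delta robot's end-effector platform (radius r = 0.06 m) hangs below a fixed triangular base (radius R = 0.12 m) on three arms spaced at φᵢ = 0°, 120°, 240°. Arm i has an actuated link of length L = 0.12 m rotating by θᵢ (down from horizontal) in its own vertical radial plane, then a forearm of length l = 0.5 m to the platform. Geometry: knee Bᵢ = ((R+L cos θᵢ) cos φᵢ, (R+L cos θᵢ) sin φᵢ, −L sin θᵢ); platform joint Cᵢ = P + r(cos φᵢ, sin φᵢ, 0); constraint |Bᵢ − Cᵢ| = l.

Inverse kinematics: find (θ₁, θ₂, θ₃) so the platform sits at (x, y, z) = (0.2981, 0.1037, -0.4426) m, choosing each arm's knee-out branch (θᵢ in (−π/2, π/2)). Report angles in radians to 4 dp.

θ₁ = -0.2615, θ₂ = 0.9602, θ₃ = 1.3965

φ1=0.0° → target in arm frame (0.2981, 0.1037)
  e−x'=-0.2381;  (l²−L²−(e−x')²−y'²−z²)/2L = -0.1156
  γ=atan2(-0.4426,-0.2381)=-2.0643;  ψ=arccos(-0.2300)=1.8029;  θ1=γ+ψ≈-0.2615
arm 2 (φ=120.0°): x'=-0.0592, y'=-0.3100
  A cos θ + B sin θ = C:  0.1192·cos θ + -0.4426·sin θ = -0.2943
  √(A²+B²)=0.4584;  θ2 = -1.3076+2.2678 ≈ 0.9602
rotate P by −φ3: (-0.2389, 0.2063, -0.4426)
  A cos θ + B sin θ = C:  0.2989·cos θ + -0.4426·sin θ = -0.3841
  √(A²+B²)=0.5341;  θ3 = -0.9769+2.3734 ≈ 1.3965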